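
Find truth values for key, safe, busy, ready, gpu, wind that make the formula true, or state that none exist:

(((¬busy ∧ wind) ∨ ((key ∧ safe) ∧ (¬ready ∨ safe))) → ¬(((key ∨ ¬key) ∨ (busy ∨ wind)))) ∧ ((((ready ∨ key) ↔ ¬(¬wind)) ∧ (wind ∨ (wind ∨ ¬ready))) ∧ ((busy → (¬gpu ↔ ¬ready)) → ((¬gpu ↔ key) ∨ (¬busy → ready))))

key = False; safe = True; busy = True; ready = True; gpu = True; wind = True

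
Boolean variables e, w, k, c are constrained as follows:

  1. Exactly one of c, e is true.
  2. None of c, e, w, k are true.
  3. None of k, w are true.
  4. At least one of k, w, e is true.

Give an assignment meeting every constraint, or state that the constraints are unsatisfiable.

Case e = True:
  Constraint (2) is violated (e=T) — contradiction.
Case e = False:
  (1) with e=F forces c = True.
  Constraint (2) is violated (c=T) — contradiction.
Both cases fail — unsatisfiable.

Unsatisfiable — no assignment works.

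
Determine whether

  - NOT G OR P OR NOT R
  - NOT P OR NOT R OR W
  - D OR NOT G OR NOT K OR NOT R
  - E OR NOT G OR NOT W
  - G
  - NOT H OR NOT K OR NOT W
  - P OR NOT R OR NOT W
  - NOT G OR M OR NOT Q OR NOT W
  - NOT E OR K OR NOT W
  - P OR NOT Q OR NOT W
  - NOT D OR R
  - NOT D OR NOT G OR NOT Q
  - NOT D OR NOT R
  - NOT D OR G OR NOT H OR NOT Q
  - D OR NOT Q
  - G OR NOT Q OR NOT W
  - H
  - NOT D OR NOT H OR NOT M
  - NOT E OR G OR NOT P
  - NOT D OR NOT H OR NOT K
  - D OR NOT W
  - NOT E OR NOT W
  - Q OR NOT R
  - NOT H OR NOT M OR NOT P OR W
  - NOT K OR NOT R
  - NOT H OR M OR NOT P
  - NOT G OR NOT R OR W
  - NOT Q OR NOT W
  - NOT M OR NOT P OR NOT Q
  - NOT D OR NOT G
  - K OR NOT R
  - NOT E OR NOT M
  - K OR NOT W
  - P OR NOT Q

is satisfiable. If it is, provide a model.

Unit clause (G) forces G = True.
Unit clause (H) forces H = True.
In (NOT D OR NOT G) only NOT D is left, so D = False.
In (D OR NOT Q) only NOT Q is left, so Q = False.
In (D OR NOT W) only NOT W is left, so W = False.
In (Q OR NOT R) only NOT R is left, so R = False.
Set M = False.
  then (NOT H OR M OR NOT P) forces P = False.
Set E = False.
Set K = False.
All clauses satisfied.

D=F, G=T, Q=F, H=T, M=F, W=F, R=F, P=F, E=F, K=F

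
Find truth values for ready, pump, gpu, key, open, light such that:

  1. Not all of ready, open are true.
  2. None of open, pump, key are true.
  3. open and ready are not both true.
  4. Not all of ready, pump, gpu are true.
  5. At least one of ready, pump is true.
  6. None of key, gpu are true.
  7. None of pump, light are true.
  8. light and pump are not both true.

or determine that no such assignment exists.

ready=T, pump=F, gpu=F, key=F, open=F, light=F

  (1) {ready, open}: 1/2 true — not all ✓
  (2) {open, pump, key}: 0 true — none ✓
  (3) open=F, ready=T — not both ✓
  (4) {ready, pump, gpu}: 1/3 true — not all ✓
  (5) {ready, pump}: 1 true — at least one ✓
  (6) {key, gpu}: 0 true — none ✓
  (7) {pump, light}: 0 true — none ✓
  (8) light=F, pump=F — not both ✓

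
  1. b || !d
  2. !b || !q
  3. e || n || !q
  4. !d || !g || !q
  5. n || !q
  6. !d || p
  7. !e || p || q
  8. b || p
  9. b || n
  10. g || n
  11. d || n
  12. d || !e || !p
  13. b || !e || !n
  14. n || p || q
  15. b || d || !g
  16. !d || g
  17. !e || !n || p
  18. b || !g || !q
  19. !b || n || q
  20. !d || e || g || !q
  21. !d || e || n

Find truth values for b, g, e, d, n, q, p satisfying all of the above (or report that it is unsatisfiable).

b = True; g = False; e = False; d = False; n = True; q = False; p = False

Set b = True.
  then (!b || !q) forces q = False.
  then (!b || n || q) forces n = True.
Set g = False.
  then (!d || g) forces d = False.
Set e = False.
Set p = False.
All clauses satisfied.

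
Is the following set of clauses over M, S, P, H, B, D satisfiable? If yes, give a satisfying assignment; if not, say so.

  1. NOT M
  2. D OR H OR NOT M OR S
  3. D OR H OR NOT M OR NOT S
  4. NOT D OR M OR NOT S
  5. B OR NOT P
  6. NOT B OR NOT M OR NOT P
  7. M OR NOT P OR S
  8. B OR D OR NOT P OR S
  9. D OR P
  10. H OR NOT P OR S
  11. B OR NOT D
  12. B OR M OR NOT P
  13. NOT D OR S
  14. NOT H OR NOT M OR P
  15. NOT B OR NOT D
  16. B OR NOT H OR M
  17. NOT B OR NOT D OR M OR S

Unit clause (NOT M) forces M = False.
Try S = False:
  (M OR NOT P OR S) forces P = False.
  (D OR P) forces D = True.
  clause (NOT D OR S) is falsified — backtrack.
So S = True.
  then (NOT D OR M OR NOT S) forces D = False.
  then (D OR P) forces P = True.
  then (B OR M OR NOT P) forces B = True.
Set H = True.
All clauses satisfied.

M: False, S: True, P: True, H: True, B: True, D: False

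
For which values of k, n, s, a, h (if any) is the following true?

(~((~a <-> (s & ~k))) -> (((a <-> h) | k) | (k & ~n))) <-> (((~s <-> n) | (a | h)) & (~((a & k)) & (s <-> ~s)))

k: False, n: True, s: False, a: False, h: True

  (~((~a <-> (s & ~k))) -> (((a <-> h) | k) | (k & ~n))) <-> (((~s <-> n) | (a | h)) & (~((a & k)) & (s <-> ~s))) = True
    ~((~a <-> (s & ~k))) -> (((a <-> h) | k) | (k & ~n)) = False
      ~((~a <-> (s & ~k))) = True
        ~a <-> (s & ~k) = False
          ~a = True
          s & ~k = False
            ~k = True
      ((a <-> h) | k) | (k & ~n) = False
        (a <-> h) | k = False
          a <-> h = False
        k & ~n = False
          ~n = False
    ((~s <-> n) | (a | h)) & (~((a & k)) & (s <-> ~s)) = False
      (~s <-> n) | (a | h) = True
        ~s <-> n = True
          ~s = True
        a | h = True
      ~((a & k)) & (s <-> ~s) = False
        ~((a & k)) = True
          a & k = False
        s <-> ~s = False
          ~s = True
The formula evaluates to True.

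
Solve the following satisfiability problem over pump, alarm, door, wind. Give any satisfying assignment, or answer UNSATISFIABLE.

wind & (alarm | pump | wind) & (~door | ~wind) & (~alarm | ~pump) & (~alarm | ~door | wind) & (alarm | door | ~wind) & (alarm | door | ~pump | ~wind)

Unit clause (wind) forces wind = True.
In (~door | ~wind) only ~door is left, so door = False.
In (alarm | door | ~wind) only alarm is left, so alarm = True.
In (~alarm | ~pump) only ~pump is left, so pump = False.
Check each clause:
  (wind): wind holds.
  (alarm | pump | wind): alarm holds.
  (~door | ~wind): ~door holds.
  (~alarm | ~pump): ~pump holds.
  (~alarm | ~door | wind): ~door holds.
  (alarm | door | ~wind): alarm holds.
  (alarm | door | ~pump | ~wind): alarm holds.
All clauses satisfied.

pump: False, alarm: True, door: False, wind: True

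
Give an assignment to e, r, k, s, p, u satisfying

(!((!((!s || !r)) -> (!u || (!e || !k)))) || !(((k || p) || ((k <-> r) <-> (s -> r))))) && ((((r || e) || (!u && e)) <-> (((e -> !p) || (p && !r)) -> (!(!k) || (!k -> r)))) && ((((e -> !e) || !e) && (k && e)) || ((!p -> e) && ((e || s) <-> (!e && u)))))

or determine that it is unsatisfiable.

UNSATISFIABLE

Case e = True: the conjunct (((e -> !e) || !e) && (k && e)) || ((!p -> e) && ((e || s) <-> (!e && u))) becomes (False && k) || (True && False) = False.
Case e = False: the formula simplifies to !(((k || p) || ((k <-> r) <-> (s -> r)))) && ((r <-> (!(!k) || (!k -> r))) && (p && (s <-> u))).
  p = True: the conjunct !(((k || p) || ((k <-> r) <-> (s -> r)))) becomes !((True || ((k <-> r) <-> (s -> r)))) = False.
  p = False: the conjunct p is False.
Both cases fail — unsatisfiable.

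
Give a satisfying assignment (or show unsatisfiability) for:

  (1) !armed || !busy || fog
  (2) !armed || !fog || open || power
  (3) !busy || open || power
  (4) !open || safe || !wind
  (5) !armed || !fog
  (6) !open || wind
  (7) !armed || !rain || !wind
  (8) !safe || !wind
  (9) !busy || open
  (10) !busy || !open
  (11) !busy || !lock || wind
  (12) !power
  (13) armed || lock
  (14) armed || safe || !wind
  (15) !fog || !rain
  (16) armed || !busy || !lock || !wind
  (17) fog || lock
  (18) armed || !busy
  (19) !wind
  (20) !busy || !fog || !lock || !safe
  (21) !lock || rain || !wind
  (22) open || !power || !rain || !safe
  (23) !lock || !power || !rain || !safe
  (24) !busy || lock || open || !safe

rain: False, busy: False, wind: False, open: False, lock: True, armed: False, fog: False, safe: True, power: False

Unit clause (!power) forces power = False.
Unit clause (!wind) forces wind = False.
In (!open || wind) only !open is left, so open = False.
In (!busy || open) only !busy is left, so busy = False.
Set rain = False.
Try lock = False:
  (armed || lock) forces armed = True.
  (!armed || !fog || open || power) forces fog = False.
  clause (fog || lock) is falsified — backtrack.
So lock = True.
Set armed = False.
Set fog = False.
Set safe = True.
All clauses satisfied.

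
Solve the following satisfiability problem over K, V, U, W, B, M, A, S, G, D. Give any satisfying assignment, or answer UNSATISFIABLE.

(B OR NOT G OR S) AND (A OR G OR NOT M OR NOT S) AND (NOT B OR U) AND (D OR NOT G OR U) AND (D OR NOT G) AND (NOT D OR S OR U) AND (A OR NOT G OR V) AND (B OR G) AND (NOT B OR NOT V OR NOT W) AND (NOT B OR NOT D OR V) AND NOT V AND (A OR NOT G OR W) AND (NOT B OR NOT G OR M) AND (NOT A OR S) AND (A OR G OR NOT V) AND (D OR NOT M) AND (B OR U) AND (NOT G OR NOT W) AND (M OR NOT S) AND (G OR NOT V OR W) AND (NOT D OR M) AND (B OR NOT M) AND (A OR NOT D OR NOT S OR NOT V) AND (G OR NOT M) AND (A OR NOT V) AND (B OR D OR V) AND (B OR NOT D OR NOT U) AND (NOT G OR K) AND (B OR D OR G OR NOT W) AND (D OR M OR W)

Unit clause (NOT V) forces V = False.
Set K = False.
  then (NOT G OR K) forces G = False.
  then (B OR G) forces B = True.
  then (NOT B OR NOT D OR V) forces D = False.
  then (D OR NOT M) forces M = False.
  then (M OR NOT S) forces S = False.
  then (D OR M OR W) forces W = True.
  then (NOT B OR U) forces U = True.
  then (NOT A OR S) forces A = False.
All clauses satisfied.

K = False, V = False, U = True, W = True, B = True, M = False, A = False, S = False, G = False, D = False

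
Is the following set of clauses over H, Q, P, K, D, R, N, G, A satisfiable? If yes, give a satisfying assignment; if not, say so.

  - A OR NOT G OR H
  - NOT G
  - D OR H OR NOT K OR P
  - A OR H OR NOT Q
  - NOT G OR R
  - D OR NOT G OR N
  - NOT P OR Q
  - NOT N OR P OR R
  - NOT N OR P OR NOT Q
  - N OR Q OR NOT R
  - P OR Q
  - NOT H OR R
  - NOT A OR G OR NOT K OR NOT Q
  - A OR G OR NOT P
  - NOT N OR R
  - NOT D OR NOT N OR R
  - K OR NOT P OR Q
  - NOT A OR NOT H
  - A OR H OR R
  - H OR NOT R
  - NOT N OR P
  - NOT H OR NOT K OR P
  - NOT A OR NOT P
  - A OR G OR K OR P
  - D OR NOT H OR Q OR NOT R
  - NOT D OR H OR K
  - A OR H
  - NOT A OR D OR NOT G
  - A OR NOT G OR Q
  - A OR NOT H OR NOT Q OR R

Unit clause (NOT G) forces G = False.
Set H = False.
  then (H OR NOT R) forces R = False.
  then (A OR H) forces A = True.
  then (NOT N OR R) forces N = False.
  then (NOT A OR NOT P) forces P = False.
  then (P OR Q) forces Q = True.
  then (NOT A OR G OR NOT K OR NOT Q) forces K = False.
  then (NOT D OR H OR K) forces D = False.
All clauses satisfied.

H = False; Q = True; P = False; K = False; D = False; R = False; N = False; G = False; A = True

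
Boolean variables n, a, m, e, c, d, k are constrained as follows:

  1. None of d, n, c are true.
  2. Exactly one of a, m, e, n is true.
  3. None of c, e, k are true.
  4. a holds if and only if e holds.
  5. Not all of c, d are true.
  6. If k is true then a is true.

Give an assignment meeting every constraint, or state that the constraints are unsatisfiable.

n = False, a = False, m = True, e = False, c = False, d = False, k = False

  (1) {d, n, c}: 0 true — none ✓
  (2) {a, m, e, n}: 1 true — exactly one ✓
  (3) {c, e, k}: 0 true — none ✓
  (4) a=F, e=F — same ✓
  (5) {c, d}: 0/2 true — not all ✓
  (6) k=F ⇒ a: vacuous ✓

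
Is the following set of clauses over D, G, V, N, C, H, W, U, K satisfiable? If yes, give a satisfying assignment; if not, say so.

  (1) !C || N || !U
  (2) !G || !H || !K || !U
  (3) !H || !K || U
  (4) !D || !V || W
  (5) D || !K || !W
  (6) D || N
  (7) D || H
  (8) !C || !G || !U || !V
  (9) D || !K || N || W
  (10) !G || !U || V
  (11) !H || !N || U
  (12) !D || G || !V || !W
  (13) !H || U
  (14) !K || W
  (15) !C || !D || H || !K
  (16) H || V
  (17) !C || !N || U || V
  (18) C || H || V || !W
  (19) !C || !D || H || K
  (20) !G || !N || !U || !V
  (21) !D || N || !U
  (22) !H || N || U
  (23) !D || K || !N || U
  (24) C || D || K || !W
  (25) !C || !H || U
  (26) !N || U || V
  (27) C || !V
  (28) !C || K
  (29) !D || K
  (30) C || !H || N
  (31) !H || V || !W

D: False, G: False, V: False, N: True, C: False, H: True, W: False, U: True, K: False

Set D = False.
  then (D || N) forces N = True.
  then (D || H) forces H = True.
  then (!H || !N || U) forces U = True.
Set G = False.
Try V = True:
  (C || !V) forces C = True.
  (!C || K) forces K = True.
  (D || !K || !W) forces W = False.
  clause (!K || W) is falsified — backtrack.
So V = False.
  then (!H || V || !W) forces W = False.
  then (!K || W) forces K = False.
  then (!C || K) forces C = False.
All clauses satisfied.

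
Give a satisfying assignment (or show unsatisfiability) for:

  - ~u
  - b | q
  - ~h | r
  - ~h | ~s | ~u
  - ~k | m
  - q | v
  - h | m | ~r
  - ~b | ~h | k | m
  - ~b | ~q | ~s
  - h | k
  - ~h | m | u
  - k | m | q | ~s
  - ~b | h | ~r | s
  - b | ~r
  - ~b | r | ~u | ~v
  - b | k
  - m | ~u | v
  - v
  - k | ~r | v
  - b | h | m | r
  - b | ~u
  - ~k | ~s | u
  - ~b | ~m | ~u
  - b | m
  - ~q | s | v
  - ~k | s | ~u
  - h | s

Unit clause (~u) forces u = False.
Unit clause (v) forces v = True.
Try h = False:
  (h | k) forces k = True.
  (~k | m) forces m = True.
  (~k | ~s | u) forces s = False.
  clause (h | s) is falsified — backtrack.
So h = True.
  then (~h | r) forces r = True.
  then (~h | m | u) forces m = True.
  then (b | ~r) forces b = True.
Set q = False.
Set s = True.
  then (~k | ~s | u) forces k = False.
All clauses satisfied.

h=T, r=T, q=F, b=T, u=F, s=T, v=T, k=F, m=T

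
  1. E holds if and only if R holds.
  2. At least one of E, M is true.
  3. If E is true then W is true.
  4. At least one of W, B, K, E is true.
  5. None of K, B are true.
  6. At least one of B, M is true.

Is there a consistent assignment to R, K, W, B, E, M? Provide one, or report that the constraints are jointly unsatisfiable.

R = False, K = False, W = True, B = False, E = False, M = True

  (1) E=F, R=F — same ✓
  (2) {E, M}: 1 true — at least one ✓
  (3) E=F ⇒ W: vacuous ✓
  (4) {W, B, K, E}: 1 true — at least one ✓
  (5) {K, B}: 0 true — none ✓
  (6) {B, M}: 1 true — at least one ✓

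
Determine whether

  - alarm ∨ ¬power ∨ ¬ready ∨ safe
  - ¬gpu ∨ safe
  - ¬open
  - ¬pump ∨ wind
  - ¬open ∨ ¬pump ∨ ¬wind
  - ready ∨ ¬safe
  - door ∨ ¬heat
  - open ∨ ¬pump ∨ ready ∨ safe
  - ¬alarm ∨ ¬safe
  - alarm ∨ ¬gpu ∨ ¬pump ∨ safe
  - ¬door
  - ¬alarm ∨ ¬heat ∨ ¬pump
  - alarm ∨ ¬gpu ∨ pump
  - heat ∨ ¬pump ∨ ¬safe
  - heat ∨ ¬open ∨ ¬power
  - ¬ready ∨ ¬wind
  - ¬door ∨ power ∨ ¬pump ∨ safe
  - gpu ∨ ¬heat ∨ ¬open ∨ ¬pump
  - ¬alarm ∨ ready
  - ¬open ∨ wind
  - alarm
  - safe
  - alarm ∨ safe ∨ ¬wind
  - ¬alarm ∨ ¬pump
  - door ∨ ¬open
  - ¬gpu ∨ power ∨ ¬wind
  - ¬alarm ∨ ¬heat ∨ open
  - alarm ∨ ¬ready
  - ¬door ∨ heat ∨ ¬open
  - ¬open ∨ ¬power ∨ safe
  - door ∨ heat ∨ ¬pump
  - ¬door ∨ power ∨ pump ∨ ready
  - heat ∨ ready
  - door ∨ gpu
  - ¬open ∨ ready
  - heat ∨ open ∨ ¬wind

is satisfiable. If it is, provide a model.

Case alarm = True:
  (¬open) forces open = False.
  (¬alarm ∨ ¬safe) forces safe = False.
  Clause (safe) is falsified — contradiction.
Case alarm = False:
  Clause (alarm) is falsified — contradiction.
Both cases fail, so the formula is unsatisfiable.

Unsatisfiable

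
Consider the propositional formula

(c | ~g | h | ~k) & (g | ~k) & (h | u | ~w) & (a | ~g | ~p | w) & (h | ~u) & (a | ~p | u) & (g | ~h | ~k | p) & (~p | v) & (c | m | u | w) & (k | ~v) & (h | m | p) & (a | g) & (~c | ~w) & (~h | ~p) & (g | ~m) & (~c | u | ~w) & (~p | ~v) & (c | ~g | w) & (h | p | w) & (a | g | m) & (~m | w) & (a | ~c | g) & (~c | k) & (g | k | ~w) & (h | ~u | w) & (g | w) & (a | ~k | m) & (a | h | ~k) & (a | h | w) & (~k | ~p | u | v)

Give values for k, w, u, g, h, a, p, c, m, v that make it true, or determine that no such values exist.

k = True, w = True, u = True, g = True, h = True, a = True, p = False, c = False, m = False, v = False

Set k = True.
  then (g | ~k) forces g = True.
Set w = True.
  then (~c | ~w) forces c = False.
  then (c | ~g | h | ~k) forces h = True.
  then (~h | ~p) forces p = False.
Set u = True.
Set a = True.
Set m = False.
Set v = False.
All clauses satisfied.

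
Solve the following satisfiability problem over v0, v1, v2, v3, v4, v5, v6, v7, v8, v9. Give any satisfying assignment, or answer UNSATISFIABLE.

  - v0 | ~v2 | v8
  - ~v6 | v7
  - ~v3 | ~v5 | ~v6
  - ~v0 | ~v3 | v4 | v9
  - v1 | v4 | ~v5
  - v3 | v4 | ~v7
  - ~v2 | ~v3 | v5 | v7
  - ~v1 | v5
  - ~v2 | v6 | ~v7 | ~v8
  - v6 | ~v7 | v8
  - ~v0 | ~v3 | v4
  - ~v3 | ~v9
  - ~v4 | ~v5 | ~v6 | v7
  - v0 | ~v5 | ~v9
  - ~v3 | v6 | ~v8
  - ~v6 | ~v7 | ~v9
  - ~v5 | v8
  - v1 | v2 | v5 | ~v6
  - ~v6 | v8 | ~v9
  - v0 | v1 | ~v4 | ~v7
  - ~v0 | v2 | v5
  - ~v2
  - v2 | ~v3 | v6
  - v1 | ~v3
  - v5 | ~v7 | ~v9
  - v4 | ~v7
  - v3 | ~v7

v0=T; v1=T; v2=F; v3=F; v4=T; v5=T; v6=F; v7=F; v8=T; v9=F

Unit clause (~v2) forces v2 = False.
Set v0 = True.
  then (~v0 | v2 | v5) forces v5 = True.
  then (~v5 | v8) forces v8 = True.
Set v1 = True.
Try v3 = True:
  (~v3 | ~v5 | ~v6) forces v6 = False.
  clause (~v3 | v6 | ~v8) is falsified — backtrack.
So v3 = False.
  then (v3 | ~v7) forces v7 = False.
  then (~v6 | v7) forces v6 = False.
Set v4 = True.
Set v9 = False.
All clauses satisfied.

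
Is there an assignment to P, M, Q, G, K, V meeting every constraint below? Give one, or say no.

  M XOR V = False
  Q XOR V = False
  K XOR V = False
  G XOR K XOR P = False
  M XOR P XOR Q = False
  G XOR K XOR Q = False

P=F; M=F; Q=F; G=F; K=F; V=F

M XOR V = F XOR F = False ✓
Q XOR V = F XOR F = False ✓
K XOR V = F XOR F = False ✓
G XOR K XOR P = F XOR F XOR F = False ✓
M XOR P XOR Q = F XOR F XOR F = False ✓
G XOR K XOR Q = F XOR F XOR F = False ✓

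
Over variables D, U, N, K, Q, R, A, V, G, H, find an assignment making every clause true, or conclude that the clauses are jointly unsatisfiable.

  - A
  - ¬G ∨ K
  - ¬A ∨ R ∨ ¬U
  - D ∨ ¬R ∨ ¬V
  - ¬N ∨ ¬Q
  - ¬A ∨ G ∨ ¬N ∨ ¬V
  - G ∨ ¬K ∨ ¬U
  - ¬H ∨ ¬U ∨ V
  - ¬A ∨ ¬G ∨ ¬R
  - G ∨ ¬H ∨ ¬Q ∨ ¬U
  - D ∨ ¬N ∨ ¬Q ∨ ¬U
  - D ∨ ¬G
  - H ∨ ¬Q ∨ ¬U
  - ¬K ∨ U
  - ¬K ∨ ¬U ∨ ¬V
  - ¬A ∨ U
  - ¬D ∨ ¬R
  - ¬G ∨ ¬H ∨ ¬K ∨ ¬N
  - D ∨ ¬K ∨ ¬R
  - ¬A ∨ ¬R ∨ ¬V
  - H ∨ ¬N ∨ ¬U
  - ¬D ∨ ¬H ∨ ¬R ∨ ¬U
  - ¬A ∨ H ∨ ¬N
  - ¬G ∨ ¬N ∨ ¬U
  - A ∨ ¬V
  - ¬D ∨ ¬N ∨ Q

Unit clause (A) forces A = True.
In (¬A ∨ U) only U is left, so U = True.
In (¬A ∨ R ∨ ¬U) only R is left, so R = True.
In (¬A ∨ ¬G ∨ ¬R) only ¬G is left, so G = False.
In (¬D ∨ ¬R) only ¬D is left, so D = False.
In (D ∨ ¬K ∨ ¬R) only ¬K is left, so K = False.
In (¬A ∨ ¬R ∨ ¬V) only ¬V is left, so V = False.
In (¬H ∨ ¬U ∨ V) only ¬H is left, so H = False.
In (H ∨ ¬Q ∨ ¬U) only ¬Q is left, so Q = False.
In (H ∨ ¬N ∨ ¬U) only ¬N is left, so N = False.
All clauses satisfied.

D = False; U = True; N = False; K = False; Q = False; R = True; A = True; V = False; G = False; H = False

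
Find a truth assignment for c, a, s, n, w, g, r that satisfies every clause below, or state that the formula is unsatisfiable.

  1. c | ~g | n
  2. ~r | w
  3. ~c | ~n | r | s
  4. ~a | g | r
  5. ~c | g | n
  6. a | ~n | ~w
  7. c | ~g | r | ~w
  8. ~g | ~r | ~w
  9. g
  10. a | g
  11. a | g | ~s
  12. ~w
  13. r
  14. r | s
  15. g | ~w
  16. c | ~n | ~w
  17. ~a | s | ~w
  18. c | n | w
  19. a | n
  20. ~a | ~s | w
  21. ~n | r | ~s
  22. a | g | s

Case w = True:
  Clause (~w) is falsified — contradiction.
Case w = False:
  (~r | w) forces r = False.
  Clause (r) is falsified — contradiction.
Both cases fail, so the formula is unsatisfiable.

Unsatisfiable — no assignment works.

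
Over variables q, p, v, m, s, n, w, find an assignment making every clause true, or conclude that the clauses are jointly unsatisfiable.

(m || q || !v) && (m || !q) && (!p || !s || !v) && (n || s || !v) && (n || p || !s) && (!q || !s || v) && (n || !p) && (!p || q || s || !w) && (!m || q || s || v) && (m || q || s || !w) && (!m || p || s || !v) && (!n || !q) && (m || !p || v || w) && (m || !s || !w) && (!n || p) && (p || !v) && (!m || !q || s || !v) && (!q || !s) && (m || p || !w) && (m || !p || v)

q: False; p: False; v: False; m: False; s: False; n: False; w: False

Set q = False.
Set p = False.
  then (!n || p) forces n = False.
  then (p || !v) forces v = False.
  then (n || p || !s) forces s = False.
  then (!m || q || s || v) forces m = False.
  then (m || q || s || !w) forces w = False.
All clauses satisfied.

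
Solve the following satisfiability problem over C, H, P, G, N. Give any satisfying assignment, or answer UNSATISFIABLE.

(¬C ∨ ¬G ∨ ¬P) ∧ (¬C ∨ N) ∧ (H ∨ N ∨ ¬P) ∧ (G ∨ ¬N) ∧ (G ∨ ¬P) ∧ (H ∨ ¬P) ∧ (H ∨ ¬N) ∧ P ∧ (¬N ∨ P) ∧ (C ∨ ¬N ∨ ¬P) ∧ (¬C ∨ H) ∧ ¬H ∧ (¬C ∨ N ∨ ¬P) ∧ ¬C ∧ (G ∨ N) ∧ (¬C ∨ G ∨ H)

Unsatisfiable — no assignment works.

Case H = True:
  Clause (¬H) is falsified — contradiction.
Case H = False:
  (H ∨ ¬P) forces P = False.
  Clause (P) is falsified — contradiction.
Both cases fail, so the formula is unsatisfiable.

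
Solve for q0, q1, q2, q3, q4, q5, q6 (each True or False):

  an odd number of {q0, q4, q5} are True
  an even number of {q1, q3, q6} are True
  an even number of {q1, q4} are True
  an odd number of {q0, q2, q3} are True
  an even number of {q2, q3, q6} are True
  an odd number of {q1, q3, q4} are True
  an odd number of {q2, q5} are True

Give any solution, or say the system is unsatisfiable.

q0 = False, q1 = False, q2 = False, q3 = True, q4 = False, q5 = True, q6 = True

{q0, q4, q5}: 1 true → odd ✓
{q1, q3, q6}: 2 true → even ✓
{q1, q4}: 0 true → even ✓
{q0, q2, q3}: 1 true → odd ✓
{q2, q3, q6}: 2 true → even ✓
{q1, q3, q4}: 1 true → odd ✓
{q2, q5}: 1 true → odd ✓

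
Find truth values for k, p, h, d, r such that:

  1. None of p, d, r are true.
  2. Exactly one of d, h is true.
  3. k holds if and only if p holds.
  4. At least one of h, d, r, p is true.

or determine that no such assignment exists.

k=F, p=F, h=T, d=F, r=F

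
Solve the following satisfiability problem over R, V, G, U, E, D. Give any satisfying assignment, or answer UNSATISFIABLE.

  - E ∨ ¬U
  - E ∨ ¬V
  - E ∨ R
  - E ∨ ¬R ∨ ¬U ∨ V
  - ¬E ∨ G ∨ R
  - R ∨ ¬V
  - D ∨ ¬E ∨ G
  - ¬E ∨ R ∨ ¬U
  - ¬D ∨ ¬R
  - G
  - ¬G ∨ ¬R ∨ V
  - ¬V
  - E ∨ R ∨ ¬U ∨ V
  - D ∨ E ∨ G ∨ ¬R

R = False, V = False, G = True, U = False, E = True, D = False

Unit clause (G) forces G = True.
Unit clause (¬V) forces V = False.
In (¬G ∨ ¬R ∨ V) only ¬R is left, so R = False.
In (E ∨ R) only E is left, so E = True.
In (¬E ∨ R ∨ ¬U) only ¬U is left, so U = False.
Set D = False.
All clauses satisfied.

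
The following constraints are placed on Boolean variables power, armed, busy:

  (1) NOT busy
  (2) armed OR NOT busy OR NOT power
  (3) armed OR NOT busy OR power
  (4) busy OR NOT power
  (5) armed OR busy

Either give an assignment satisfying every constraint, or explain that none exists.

Unit clause (NOT busy) forces busy = False.
In (busy OR NOT power) only NOT power is left, so power = False.
In (armed OR busy) only armed is left, so armed = True.
All clauses satisfied.

power: False; armed: True; busy: False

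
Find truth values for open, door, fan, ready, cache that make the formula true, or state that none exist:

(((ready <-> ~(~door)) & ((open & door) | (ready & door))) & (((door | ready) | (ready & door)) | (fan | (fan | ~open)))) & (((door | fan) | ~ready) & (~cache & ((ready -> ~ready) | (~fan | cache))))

open: False, door: True, fan: False, ready: True, cache: False

  ((ready <-> ~(~door)) & ((open & door) | (ready & door))) & (((door | ready) | (ready & door)) | (fan | (fan | ~open))) = True
    (ready <-> ~(~door)) & ((open & door) | (ready & door)) = True
      ready <-> ~(~door) = True
        ~(~door) = True
          ~door = False
      (open & door) | (ready & door) = True
        open & door = False
        ready & door = True
    ((door | ready) | (ready & door)) | (fan | (fan | ~open)) = True
      (door | ready) | (ready & door) = True
        door | ready = True
        ready & door = True
      fan | (fan | ~open) = True
        fan | ~open = True
          ~open = True
  ((door | fan) | ~ready) & (~cache & ((ready -> ~ready) | (~fan | cache))) = True
    (door | fan) | ~ready = True
      door | fan = True
      ~ready = False
    ~cache & ((ready -> ~ready) | (~fan | cache)) = True
      ~cache = True
      (ready -> ~ready) | (~fan | cache) = True
        ready -> ~ready = False
          ~ready = False
        ~fan | cache = True
          ~fan = True
Both conjuncts True, so the formula holds.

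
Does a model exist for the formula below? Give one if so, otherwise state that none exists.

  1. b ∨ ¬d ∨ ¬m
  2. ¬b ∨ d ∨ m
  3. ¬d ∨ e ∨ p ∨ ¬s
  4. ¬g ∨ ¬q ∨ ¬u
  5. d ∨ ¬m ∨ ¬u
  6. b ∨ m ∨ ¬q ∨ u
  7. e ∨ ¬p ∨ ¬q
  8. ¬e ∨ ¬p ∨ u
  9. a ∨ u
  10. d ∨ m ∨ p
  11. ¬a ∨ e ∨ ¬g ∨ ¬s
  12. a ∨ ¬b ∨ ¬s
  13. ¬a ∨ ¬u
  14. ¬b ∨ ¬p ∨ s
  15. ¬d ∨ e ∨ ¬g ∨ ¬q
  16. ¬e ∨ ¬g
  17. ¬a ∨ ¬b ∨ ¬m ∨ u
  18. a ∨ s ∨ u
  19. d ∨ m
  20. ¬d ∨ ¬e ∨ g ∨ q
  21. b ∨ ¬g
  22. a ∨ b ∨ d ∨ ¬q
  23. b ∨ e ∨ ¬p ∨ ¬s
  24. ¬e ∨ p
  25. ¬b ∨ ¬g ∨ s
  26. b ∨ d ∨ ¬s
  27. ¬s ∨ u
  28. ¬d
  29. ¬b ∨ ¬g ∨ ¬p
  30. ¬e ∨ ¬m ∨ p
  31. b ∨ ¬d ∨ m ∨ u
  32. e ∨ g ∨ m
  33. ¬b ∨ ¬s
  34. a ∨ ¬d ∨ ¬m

u = False, d = False, g = False, s = False, p = False, m = True, a = True, q = True, b = False, e = False

Unit clause (¬d) forces d = False.
In (d ∨ m) only m is left, so m = True.
In (d ∨ ¬m ∨ ¬u) only ¬u is left, so u = False.
In (a ∨ u) only a is left, so a = True.
In (¬a ∨ ¬b ∨ ¬m ∨ u) only ¬b is left, so b = False.
In (b ∨ ¬g) only ¬g is left, so g = False.
In (b ∨ d ∨ ¬s) only ¬s is left, so s = False.
Set p = False.
  then (¬e ∨ p) forces e = False.
Set q = True.
All clauses satisfied.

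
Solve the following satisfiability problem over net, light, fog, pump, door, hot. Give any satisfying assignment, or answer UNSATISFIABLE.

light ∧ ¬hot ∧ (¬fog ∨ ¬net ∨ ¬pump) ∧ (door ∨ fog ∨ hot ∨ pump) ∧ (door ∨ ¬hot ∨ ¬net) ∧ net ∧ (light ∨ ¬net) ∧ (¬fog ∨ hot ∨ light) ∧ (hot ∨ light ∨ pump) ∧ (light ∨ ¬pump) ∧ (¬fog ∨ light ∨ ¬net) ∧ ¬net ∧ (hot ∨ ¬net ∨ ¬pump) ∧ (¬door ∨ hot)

Case net = True:
  Clause (¬net) is falsified — contradiction.
Case net = False:
  Clause (net) is falsified — contradiction.
Both cases fail, so the formula is unsatisfiable.

UNSATISFIABLE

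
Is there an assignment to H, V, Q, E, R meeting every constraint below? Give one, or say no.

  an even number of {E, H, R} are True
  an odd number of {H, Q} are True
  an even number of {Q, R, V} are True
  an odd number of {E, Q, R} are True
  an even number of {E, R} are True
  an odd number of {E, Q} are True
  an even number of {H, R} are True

H = False; V = True; Q = True; E = False; R = False

{E, H, R}: 0 true → even ✓
{H, Q}: 1 true → odd ✓
{Q, R, V}: 2 true → even ✓
{E, Q, R}: 1 true → odd ✓
{E, R}: 0 true → even ✓
{E, Q}: 1 true → odd ✓
{H, R}: 0 true → even ✓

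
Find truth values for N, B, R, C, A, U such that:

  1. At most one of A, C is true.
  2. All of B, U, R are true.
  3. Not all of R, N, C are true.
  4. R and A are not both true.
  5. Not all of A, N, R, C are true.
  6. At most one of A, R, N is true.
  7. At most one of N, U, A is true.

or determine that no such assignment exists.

N = False, B = True, R = True, C = False, A = False, U = True

  (1) {A, C}: 0 true — at most one ✓
  (2) {B, U, R}: all 3 true ✓
  (3) {R, N, C}: 1/3 true — not all ✓
  (4) R=T, A=F — not both ✓
  (5) {A, N, R, C}: 1/4 true — not all ✓
  (6) {A, R, N}: 1 true — at most one ✓
  (7) {N, U, A}: 1 true — at most one ✓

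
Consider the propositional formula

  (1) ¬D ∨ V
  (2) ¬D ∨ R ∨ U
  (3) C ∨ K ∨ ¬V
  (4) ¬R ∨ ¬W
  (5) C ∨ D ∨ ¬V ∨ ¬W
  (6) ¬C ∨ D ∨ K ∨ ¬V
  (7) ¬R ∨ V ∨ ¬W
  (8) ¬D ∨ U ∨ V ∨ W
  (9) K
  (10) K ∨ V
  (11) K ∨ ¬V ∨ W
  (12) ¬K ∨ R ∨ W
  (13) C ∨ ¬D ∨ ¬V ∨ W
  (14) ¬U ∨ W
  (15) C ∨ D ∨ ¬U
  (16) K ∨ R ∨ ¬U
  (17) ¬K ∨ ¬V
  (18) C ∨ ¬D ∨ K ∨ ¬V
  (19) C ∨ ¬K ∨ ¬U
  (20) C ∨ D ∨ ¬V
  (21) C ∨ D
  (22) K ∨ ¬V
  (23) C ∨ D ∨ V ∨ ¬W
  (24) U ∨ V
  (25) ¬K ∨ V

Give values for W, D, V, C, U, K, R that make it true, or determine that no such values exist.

Case K = True:
  (¬K ∨ ¬V) forces V = False.
  Clause (¬K ∨ V) is falsified — contradiction.
Case K = False:
  Clause (K) is falsified — contradiction.
Both cases fail, so the formula is unsatisfiable.

Unsatisfiable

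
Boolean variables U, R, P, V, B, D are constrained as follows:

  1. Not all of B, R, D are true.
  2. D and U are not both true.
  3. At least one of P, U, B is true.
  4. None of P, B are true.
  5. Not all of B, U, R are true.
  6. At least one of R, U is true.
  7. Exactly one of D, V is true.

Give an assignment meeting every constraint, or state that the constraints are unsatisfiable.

U: True; R: True; P: False; V: True; B: False; D: False

  (1) {B, R, D}: 1/3 true — not all ✓
  (2) D=F, U=T — not both ✓
  (3) {P, U, B}: 1 true — at least one ✓
  (4) {P, B}: 0 true — none ✓
  (5) {B, U, R}: 2/3 true — not all ✓
  (6) {R, U}: 2 true — at least one ✓
  (7) {D, V}: 1 true — exactly one ✓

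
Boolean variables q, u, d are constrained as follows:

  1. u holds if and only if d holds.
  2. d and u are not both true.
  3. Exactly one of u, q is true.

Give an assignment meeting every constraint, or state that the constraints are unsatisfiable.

q = True; u = False; d = False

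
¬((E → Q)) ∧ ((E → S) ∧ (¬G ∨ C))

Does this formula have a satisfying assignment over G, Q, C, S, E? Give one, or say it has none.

G = True, Q = False, C = True, S = True, E = True

  ¬((E → Q)) = True
    E → Q = False
  (E → S) ∧ (¬G ∨ C) = True
    E → S = True
    ¬G ∨ C = True
      ¬G = False
Both conjuncts True, so the formula holds.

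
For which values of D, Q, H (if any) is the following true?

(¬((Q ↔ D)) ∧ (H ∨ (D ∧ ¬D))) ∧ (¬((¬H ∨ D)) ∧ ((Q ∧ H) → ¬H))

Unsatisfiable — no assignment works.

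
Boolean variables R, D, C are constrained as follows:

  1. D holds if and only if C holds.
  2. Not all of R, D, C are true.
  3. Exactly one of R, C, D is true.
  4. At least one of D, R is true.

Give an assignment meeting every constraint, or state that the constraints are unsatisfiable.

R: True, D: False, C: False

  (1) D=F, C=F — same ✓
  (2) {R, D, C}: 1/3 true — not all ✓
  (3) {R, C, D}: 1 true — exactly one ✓
  (4) {D, R}: 1 true — at least one ✓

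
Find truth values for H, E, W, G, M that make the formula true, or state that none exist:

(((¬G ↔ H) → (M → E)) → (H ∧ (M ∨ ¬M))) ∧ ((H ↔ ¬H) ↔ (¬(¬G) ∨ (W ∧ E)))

H: True, E: True, W: False, G: False, M: True

  ((¬G ↔ H) → (M → E)) → (H ∧ (M ∨ ¬M)) = True
    (¬G ↔ H) → (M → E) = True
      ¬G ↔ H = True
        ¬G = True
      M → E = True
    H ∧ (M ∨ ¬M) = True
      M ∨ ¬M = True
        ¬M = False
  (H ↔ ¬H) ↔ (¬(¬G) ∨ (W ∧ E)) = True
    H ↔ ¬H = False
      ¬H = False
    ¬(¬G) ∨ (W ∧ E) = False
      ¬(¬G) = False
        ¬G = True
      W ∧ E = False
Both conjuncts True, so the formula holds.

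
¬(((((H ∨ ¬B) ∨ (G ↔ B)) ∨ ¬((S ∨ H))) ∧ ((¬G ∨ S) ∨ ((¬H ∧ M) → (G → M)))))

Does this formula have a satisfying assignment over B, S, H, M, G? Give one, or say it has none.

B = True, S = True, H = False, M = False, G = False

  ¬(((((H ∨ ¬B) ∨ (G ↔ B)) ∨ ¬((S ∨ H))) ∧ ((¬G ∨ S) ∨ ((¬H ∧ M) → (G → M))))) = True
    (((H ∨ ¬B) ∨ (G ↔ B)) ∨ ¬((S ∨ H))) ∧ ((¬G ∨ S) ∨ ((¬H ∧ M) → (G → M))) = False
      ((H ∨ ¬B) ∨ (G ↔ B)) ∨ ¬((S ∨ H)) = False
        (H ∨ ¬B) ∨ (G ↔ B) = False
          H ∨ ¬B = False
            ¬B = False
          G ↔ B = False
        ¬((S ∨ H)) = False
          S ∨ H = True
      (¬G ∨ S) ∨ ((¬H ∧ M) → (G → M)) = True
        ¬G ∨ S = True
          ¬G = True
        (¬H ∧ M) → (G → M) = True
          ¬H ∧ M = False
            ¬H = True
          G → M = True
The formula evaluates to True.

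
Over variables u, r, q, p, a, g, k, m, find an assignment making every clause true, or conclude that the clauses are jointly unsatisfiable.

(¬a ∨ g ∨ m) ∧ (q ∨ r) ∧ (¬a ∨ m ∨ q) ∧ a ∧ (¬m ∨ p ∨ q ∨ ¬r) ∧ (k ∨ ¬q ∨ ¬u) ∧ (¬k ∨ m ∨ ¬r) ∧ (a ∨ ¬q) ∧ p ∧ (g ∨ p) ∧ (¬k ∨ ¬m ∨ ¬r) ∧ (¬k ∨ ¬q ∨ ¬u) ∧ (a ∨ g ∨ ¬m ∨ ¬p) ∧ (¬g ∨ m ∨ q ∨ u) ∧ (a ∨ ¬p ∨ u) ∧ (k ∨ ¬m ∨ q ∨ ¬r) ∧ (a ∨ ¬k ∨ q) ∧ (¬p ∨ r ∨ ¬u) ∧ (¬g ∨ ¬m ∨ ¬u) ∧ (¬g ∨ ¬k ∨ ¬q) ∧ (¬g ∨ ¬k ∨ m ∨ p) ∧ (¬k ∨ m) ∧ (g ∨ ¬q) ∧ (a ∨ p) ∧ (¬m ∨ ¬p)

Unit clause (a) forces a = True.
Unit clause (p) forces p = True.
In (¬m ∨ ¬p) only ¬m is left, so m = False.
In (¬a ∨ g ∨ m) only g is left, so g = True.
In (¬a ∨ m ∨ q) only q is left, so q = True.
In (¬g ∨ ¬k ∨ ¬q) only ¬k is left, so k = False.
In (k ∨ ¬q ∨ ¬u) only ¬u is left, so u = False.
Set r = False.
All clauses satisfied.

u: False, r: False, q: True, p: True, a: True, g: True, k: False, m: False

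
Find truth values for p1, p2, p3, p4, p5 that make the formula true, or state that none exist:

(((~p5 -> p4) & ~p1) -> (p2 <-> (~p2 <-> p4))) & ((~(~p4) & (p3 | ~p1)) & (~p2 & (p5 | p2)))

p1 = True, p2 = False, p3 = True, p4 = True, p5 = True

  ((~p5 -> p4) & ~p1) -> (p2 <-> (~p2 <-> p4)) = True
    (~p5 -> p4) & ~p1 = False
      ~p5 -> p4 = True
        ~p5 = False
      ~p1 = False
    p2 <-> (~p2 <-> p4) = False
      ~p2 <-> p4 = True
        ~p2 = True
  (~(~p4) & (p3 | ~p1)) & (~p2 & (p5 | p2)) = True
    ~(~p4) & (p3 | ~p1) = True
      ~(~p4) = True
        ~p4 = False
      p3 | ~p1 = True
        ~p1 = False
    ~p2 & (p5 | p2) = True
      ~p2 = True
      p5 | p2 = True
Both conjuncts True, so the formula holds.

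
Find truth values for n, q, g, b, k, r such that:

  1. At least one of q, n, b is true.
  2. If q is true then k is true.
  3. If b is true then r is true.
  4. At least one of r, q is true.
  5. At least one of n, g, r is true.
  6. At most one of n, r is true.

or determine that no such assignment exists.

n=F, q=F, g=F, b=T, k=F, r=T

  (1) {q, n, b}: 1 true — at least one ✓
  (2) q=F ⇒ k: vacuous ✓
  (3) b=T ⇒ r: T ✓
  (4) {r, q}: 1 true — at least one ✓
  (5) {n, g, r}: 1 true — at least one ✓
  (6) {n, r}: 1 true — at most one ✓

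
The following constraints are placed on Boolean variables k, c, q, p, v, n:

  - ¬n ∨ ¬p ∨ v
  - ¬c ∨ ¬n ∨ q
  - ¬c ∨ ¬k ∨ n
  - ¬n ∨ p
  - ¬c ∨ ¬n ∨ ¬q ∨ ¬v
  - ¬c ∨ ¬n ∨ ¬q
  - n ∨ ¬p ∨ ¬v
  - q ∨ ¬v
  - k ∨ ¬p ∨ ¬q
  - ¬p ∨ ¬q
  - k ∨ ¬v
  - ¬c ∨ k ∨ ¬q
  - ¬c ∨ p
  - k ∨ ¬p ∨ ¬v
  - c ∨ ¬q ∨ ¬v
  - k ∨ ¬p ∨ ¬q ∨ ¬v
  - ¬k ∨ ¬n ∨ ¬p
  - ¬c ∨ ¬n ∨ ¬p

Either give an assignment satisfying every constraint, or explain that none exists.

k=F, c=F, q=T, p=F, v=F, n=F

Set k = False.
  then (k ∨ ¬v) forces v = False.
Set c = False.
Set q = True.
  then (k ∨ ¬p ∨ ¬q) forces p = False.
  then (¬n ∨ p) forces n = False.
All clauses satisfied.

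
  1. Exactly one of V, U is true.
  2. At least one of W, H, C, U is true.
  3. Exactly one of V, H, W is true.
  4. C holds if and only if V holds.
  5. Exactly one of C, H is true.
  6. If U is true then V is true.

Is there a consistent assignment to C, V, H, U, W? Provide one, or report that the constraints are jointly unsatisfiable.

C: True, V: True, H: False, U: False, W: False

  (1) {V, U}: 1 true — exactly one ✓
  (2) {W, H, C, U}: 1 true — at least one ✓
  (3) {V, H, W}: 1 true — exactly one ✓
  (4) C=T, V=T — same ✓
  (5) {C, H}: 1 true — exactly one ✓
  (6) U=F ⇒ V: vacuous ✓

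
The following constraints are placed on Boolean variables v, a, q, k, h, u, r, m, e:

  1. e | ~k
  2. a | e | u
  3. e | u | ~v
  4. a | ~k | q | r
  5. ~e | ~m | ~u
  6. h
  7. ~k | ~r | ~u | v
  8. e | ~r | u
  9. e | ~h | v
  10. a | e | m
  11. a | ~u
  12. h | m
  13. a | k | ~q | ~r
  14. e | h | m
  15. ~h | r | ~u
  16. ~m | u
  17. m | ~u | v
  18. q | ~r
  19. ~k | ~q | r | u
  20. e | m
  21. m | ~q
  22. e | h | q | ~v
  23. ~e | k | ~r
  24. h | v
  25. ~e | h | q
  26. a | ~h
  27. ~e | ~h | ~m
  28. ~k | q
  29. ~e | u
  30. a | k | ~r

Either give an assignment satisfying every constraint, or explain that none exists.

Unit clause (h) forces h = True.
In (a | ~h) only a is left, so a = True.
Try v = False:
  (e | ~h | v) forces e = True.
  (~e | ~h | ~m) forces m = False.
  (m | ~u | v) forces u = False.
  clause (~e | u) is falsified — backtrack.
So v = True.
Set q = True.
  then (m | ~q) forces m = True.
  then (~e | ~h | ~m) forces e = False.
  then (e | ~k) forces k = False.
  then (e | u | ~v) forces u = True.
  then (~h | r | ~u) forces r = True.
All clauses satisfied.

v = True, a = True, q = True, k = False, h = True, u = True, r = True, m = True, e = False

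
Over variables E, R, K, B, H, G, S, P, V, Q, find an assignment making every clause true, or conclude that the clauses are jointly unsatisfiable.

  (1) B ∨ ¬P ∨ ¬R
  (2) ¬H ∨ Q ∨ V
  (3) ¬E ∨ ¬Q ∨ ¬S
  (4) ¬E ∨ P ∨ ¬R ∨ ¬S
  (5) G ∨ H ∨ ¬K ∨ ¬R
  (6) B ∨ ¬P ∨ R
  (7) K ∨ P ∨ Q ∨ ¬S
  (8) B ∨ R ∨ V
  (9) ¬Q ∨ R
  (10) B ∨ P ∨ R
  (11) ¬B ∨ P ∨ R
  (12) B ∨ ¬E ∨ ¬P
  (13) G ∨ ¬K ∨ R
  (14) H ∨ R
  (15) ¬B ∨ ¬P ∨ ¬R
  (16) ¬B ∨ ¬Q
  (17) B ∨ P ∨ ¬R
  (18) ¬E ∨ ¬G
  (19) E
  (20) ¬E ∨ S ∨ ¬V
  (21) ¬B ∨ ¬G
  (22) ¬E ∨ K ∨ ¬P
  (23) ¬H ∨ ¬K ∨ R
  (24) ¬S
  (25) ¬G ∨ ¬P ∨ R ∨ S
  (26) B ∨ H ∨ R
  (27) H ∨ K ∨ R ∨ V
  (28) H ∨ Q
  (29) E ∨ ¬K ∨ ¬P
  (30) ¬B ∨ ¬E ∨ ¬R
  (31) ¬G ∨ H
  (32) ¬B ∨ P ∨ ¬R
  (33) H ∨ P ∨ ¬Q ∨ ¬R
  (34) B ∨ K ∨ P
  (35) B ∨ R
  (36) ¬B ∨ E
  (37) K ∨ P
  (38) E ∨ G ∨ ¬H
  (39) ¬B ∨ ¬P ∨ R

Case Q = True:
  (¬Q ∨ R) forces R = True.
  (¬B ∨ ¬Q) forces B = False.
  (B ∨ ¬P ∨ ¬R) forces P = False.
  Clause (B ∨ P ∨ ¬R) is falsified — contradiction.
Case Q = False:
  (E) forces E = True.
  (¬E ∨ ¬G) forces G = False.
  (¬S) forces S = False.
  (¬E ∨ S ∨ ¬V) forces V = False.
  (¬H ∨ Q ∨ V) forces H = False.
  Clause (H ∨ Q) is falsified — contradiction.
Both cases fail, so the formula is unsatisfiable.

Unsatisfiable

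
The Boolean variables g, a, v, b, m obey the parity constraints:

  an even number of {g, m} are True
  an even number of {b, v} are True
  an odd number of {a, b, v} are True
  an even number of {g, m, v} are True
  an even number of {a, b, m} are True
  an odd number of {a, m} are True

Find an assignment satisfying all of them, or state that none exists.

No satisfying assignment exists.

Adding constraints 1, 2, 4, 5, 6 mod 2: every variable appears an even number of times on the left, so the left side is 0.
But the right sides sum to 1 (mod 2). 0 ≠ 1 — the system is inconsistent.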